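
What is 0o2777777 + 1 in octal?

The trailing 6 digits are 7 (max in base 8), so adding 1 cascades: they roll to 0 and the next digit up increments.

0o3000000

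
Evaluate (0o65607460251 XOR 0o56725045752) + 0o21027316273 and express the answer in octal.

First 0o65607460251 XOR 0o56725045752 = 0o33122425503.
Add column by column in base 8, right to left:
  3+3 = 6
  0+7 = 7
  5+2 = 7
  5+6 = 3 carry 1
  2+1+1 = 4
  4+3 = 7
  2+7 = 1 carry 1
  2+2+1 = 5
  1+0 = 1
  3+1 = 4
  3+2 = 5

0o54151743776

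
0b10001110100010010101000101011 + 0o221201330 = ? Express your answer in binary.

0o221201330 = 0b10010001010000001011011000 in binary.
Add column by column in base 2, right to left:
  1+0 = 1
  1+0 = 1
  0+0 = 0
  1+1 = 0 carry 1
  0+1+1 = 0 carry 1
  1+0+1 = 0 carry 1
  0+1+1 = 0 carry 1
  0+1+1 = 0 carry 1
  0+0+1 = 1
  1+1 = 0 carry 1
  0+0+1 = 1
  1+0 = 1
  0+0 = 0
  1+0 = 1
  0+0 = 0
  0+0 = 0
  1+1 = 0 carry 1
  0+0+1 = 1
  0+1 = 1
  0+0 = 0
  1+0 = 1
  0+0 = 0
  1+1 = 0 carry 1
  1+0+1 = 0 carry 1
  1+0+1 = 0 carry 1
  0+1+1 = 0 carry 1
  0+0+1 = 1
  0+0 = 0
  1+0 = 1

0b10100000101100010110100000011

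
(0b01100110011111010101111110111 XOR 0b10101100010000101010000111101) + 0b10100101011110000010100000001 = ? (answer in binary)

First 0b01100110011111010101111110111 XOR 0b10101100010000101010000111101 = 0b11001010001111111111111001010.
Add column by column in base 2, right to left:
  0+1 = 1
  1+0 = 1
  0+0 = 0
  1+0 = 1
  0+0 = 0
  0+0 = 0
  1+0 = 1
  1+0 = 1
  1+1 = 0 carry 1
  1+0+1 = 0 carry 1
  1+1+1 = 1 carry 1
  1+0+1 = 0 carry 1
  1+0+1 = 0 carry 1
  1+0+1 = 0 carry 1
  1+0+1 = 0 carry 1
  1+0+1 = 0 carry 1
  1+1+1 = 1 carry 1
  1+1+1 = 1 carry 1
  1+1+1 = 1 carry 1
  0+1+1 = 0 carry 1
  0+0+1 = 1
  0+1 = 1
  1+0 = 1
  0+1 = 1
  1+0 = 1
  0+0 = 0
  0+1 = 1
  1+0 = 1
  1+1 = 0 carry 1
  final carry 1

0b101101111101110000010011001011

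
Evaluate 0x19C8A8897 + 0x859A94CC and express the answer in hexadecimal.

Add column by column in base 16, right to left:
  7+C = 3 carry 1
  9+C+1 = 6 carry 1
  8+4+1 = D
  8+9 = 1 carry 1
  A+A+1 = 5 carry 1
  8+9+1 = 2 carry 1
  C+5+1 = 2 carry 1
  9+8+1 = 2 carry 1
  1+0+1 = 2

0x222251D63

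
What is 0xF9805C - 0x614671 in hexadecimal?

0x9839EB

Subtract column by column in base 16:
  C-1 → B
  5-7 → E (borrow)
  0-6-1 → 9 (borrow)
  8-4-1 → 3
  9-1 → 8
  F-6 → 9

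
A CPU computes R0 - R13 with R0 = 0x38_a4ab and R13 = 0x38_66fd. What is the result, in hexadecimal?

Subtract column by column in base 16:
  b-d → e (borrow)
  a-f-1 → a (borrow)
  4-6-1 → d (borrow)
  a-6-1 → 3
  8-8 → 0
  3-3 → 0

0x3dae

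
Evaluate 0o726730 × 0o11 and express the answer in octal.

0o10216230

Multiply each base-8 digit by 9, carrying:
  0×9 = 0 → write 0
  3×9 = 27 → write 3 carry 3
  7×9+3 = 66 → write 2 carry 8
  6×9+8 = 62 → write 6 carry 7
  2×9+7 = 25 → write 1 carry 3
  7×9+3 = 66 → write 2 carry 8
  remaining carry: 10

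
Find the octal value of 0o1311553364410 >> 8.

0o2623326751

8 bits is not a whole number of base-8 digits; in binary: 1011001001101101011011110100100001000 >> 8 = 10110010011011010110111101001.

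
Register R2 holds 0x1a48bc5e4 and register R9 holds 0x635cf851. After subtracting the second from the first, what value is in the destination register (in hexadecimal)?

Subtract column by column in base 16:
  4-1 → 3
  e-5 → 9
  5-8 → d (borrow)
  c-f-1 → c (borrow)
  b-c-1 → e (borrow)
  8-5-1 → 2
  4-3 → 1
  a-6 → 4
  1-0 → 1

0x1412ecd93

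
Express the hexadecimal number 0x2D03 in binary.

Expand each hex digit to 4 bits: 2=0010 D=1101 0=0000 3=0011.

0b10110100000011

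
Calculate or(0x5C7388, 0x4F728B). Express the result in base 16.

0x5F738B

OR each hex digit independently (no carries):
  5|4=5, C|F=F, 7|7=7, 3|2=3, 8|8=8, 8|B=B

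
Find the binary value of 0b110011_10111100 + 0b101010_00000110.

Add column by column in base 2, right to left:
  0+0 = 0
  0+1 = 1
  1+1 = 0 carry 1
  1+0+1 = 0 carry 1
  1+0+1 = 0 carry 1
  1+0+1 = 0 carry 1
  0+0+1 = 1
  1+0 = 1
  1+0 = 1
  1+1 = 0 carry 1
  0+0+1 = 1
  0+1 = 1
  1+0 = 1
  1+1 = 0 carry 1
  final carry 1

0b101110111000010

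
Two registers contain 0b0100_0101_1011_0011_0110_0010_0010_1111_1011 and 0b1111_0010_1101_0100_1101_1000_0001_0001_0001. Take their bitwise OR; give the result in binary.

OR bit by bit (1 where either bit is 1):
  010001011011001101100010001011111011
| 111100101101010011011000000100010001
= 111101111111011111111010001111111011

0b111101111111011111111010001111111011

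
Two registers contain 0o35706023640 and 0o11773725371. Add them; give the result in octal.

Add column by column in base 8, right to left:
  0+1 = 1
  4+7 = 3 carry 1
  6+3+1 = 2 carry 1
  3+5+1 = 1 carry 1
  2+2+1 = 5
  0+7 = 7
  6+3 = 1 carry 1
  0+7+1 = 0 carry 1
  7+7+1 = 7 carry 1
  5+1+1 = 7
  3+1 = 4

0o47701751231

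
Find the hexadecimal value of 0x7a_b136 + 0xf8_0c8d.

0x172bdc3

Add column by column in base 16, right to left:
  6+d = 3 carry 1
  3+8+1 = c
  1+c = d
  b+0 = b
  a+8 = 2 carry 1
  7+f+1 = 7 carry 1
  final carry 1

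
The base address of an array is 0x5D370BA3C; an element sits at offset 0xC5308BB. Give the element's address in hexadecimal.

0x5DFC3C2F7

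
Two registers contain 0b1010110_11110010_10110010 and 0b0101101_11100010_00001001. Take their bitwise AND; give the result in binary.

AND bit by bit (1 only where both bits are 1):
  10101101111001010110010
& 01011011110001000001001
= 00001001110001000000000

0b00001001110001000000000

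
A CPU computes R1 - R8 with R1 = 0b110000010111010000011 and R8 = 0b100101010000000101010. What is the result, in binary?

Subtract column by column in base 2:
  1-0 → 1
  1-1 → 0
  0-0 → 0
  0-1 → 1 (borrow)
  0-0-1 → 1 (borrow)
  0-1-1 → 0 (borrow)
  0-0-1 → 1 (borrow)
  1-0-1 → 0
  0-0 → 0
  1-0 → 1
  1-0 → 1
  1-0 → 1
  0-0 → 0
  1-1 → 0
  0-0 → 0
  0-1 → 1 (borrow)
  0-0-1 → 1 (borrow)
  0-1-1 → 0 (borrow)
  0-0-1 → 1 (borrow)
  1-0-1 → 0
  1-1 → 0

0b1011000111001011001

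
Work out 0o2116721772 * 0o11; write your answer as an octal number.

Multiply each base-8 digit by 9, carrying:
  2×9 = 18 → write 2 carry 2
  7×9+2 = 65 → write 1 carry 8
  7×9+8 = 71 → write 7 carry 8
  1×9+8 = 17 → write 1 carry 2
  2×9+2 = 20 → write 4 carry 2
  7×9+2 = 65 → write 1 carry 8
  6×9+8 = 62 → write 6 carry 7
  1×9+7 = 16 → write 0 carry 2
  1×9+2 = 11 → write 3 carry 1
  2×9+1 = 19 → write 3 carry 2
  remaining carry: 2

0o23306141712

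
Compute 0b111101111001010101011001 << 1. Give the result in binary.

Left shift by 1: append 1 zero bit.

0b1111011110010101010110010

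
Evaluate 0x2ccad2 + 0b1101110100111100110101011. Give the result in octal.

0o171642175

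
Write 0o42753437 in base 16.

Each octal digit is 3 bits: 4=100 2=010 7=111 5=101 3=011 4=100 3=011 7=111.
Group the bits into nibbles: 1000 1011 1101 0111 0001 1111 → 8BD71F.

0x8BD71F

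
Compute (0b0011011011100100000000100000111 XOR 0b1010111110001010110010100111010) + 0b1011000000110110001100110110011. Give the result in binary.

First 0b0011011011100100000000100000111 XOR 0b1010111110001010110010100111010 = 0b1001100101101110110010000111101.
Add column by column in base 2, right to left:
  1+1 = 0 carry 1
  0+1+1 = 0 carry 1
  1+0+1 = 0 carry 1
  1+0+1 = 0 carry 1
  1+1+1 = 1 carry 1
  1+1+1 = 1 carry 1
  0+0+1 = 1
  0+1 = 1
  0+1 = 1
  0+0 = 0
  1+0 = 1
  0+1 = 1
  0+1 = 1
  1+0 = 1
  1+0 = 1
  0+0 = 0
  1+1 = 0 carry 1
  1+1+1 = 1 carry 1
  1+0+1 = 0 carry 1
  0+1+1 = 0 carry 1
  1+1+1 = 1 carry 1
  1+0+1 = 0 carry 1
  0+0+1 = 1
  1+0 = 1
  0+0 = 0
  0+0 = 0
  1+0 = 1
  1+1 = 0 carry 1
  0+1+1 = 0 carry 1
  0+0+1 = 1
  1+1 = 0 carry 1
  final carry 1

0b10100100110100100111110111110000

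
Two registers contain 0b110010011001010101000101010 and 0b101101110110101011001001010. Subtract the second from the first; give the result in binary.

0b100100010101001111100000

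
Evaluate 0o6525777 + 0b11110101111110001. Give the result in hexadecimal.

0x1C97F0

0o6525777 = 0x1AABFF in hexadecimal.
0b11110101111110001 = 0x1EBF1 in hexadecimal.
Add column by column in base 16, right to left:
  F+1 = 0 carry 1
  F+F+1 = F carry 1
  B+B+1 = 7 carry 1
  A+E+1 = 9 carry 1
  A+1+1 = C
  1+0 = 1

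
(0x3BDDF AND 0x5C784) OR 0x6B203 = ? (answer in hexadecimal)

0x3BDDF AND 0x5C784 = 0x18584.
Then OR with 0x6B203.

0x7B787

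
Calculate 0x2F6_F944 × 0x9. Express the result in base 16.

Multiply each base-16 digit by 9, carrying:
  4×9 = 36 → write 4 carry 2
  4×9+2 = 38 → write 6 carry 2
  9×9+2 = 83 → write 3 carry 5
  F×9+5 = 140 → write C carry 8
  6×9+8 = 62 → write E carry 3
  F×9+3 = 138 → write A carry 8
  2×9+8 = 26 → write A carry 1
  remaining carry: 1

0x1AAEC364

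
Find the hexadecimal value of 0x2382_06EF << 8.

Shifting left by 8 bits = 2 hex digits: append 2 zeros.

0x238206EF00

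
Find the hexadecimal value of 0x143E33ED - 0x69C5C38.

Subtract column by column in base 16:
  D-8 → 5
  E-3 → B
  3-C → 7 (borrow)
  3-5-1 → D (borrow)
  E-C-1 → 1
  3-9 → A (borrow)
  4-6-1 → D (borrow)
  1-0-1 → 0

0xDA1D7B5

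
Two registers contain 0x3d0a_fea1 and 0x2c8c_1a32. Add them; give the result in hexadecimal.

0x699718d3

Add column by column in base 16, right to left:
  1+2 = 3
  a+3 = d
  e+a = 8 carry 1
  f+1+1 = 1 carry 1
  a+c+1 = 7 carry 1
  0+8+1 = 9
  d+c = 9 carry 1
  3+2+1 = 6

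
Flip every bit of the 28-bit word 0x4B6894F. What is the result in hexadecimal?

0xB4976B0

Each hex digit d becomes F−d:
  4→B, B→4, 6→9, 8→7, 9→6, 4→B, F→0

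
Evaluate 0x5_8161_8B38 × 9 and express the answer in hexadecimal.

Multiply each base-16 digit by 9, carrying:
  8×9 = 72 → write 8 carry 4
  3×9+4 = 31 → write F carry 1
  B×9+1 = 100 → write 4 carry 6
  8×9+6 = 78 → write E carry 4
  1×9+4 = 13 → write D
  6×9 = 54 → write 6 carry 3
  1×9+3 = 12 → write C
  8×9 = 72 → write 8 carry 4
  5×9+4 = 49 → write 1 carry 3
  remaining carry: 3

0x318C6DE4F8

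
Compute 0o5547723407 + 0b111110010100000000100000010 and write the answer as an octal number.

0b111110010100000000100000010 = 0o762400402 in octal.
Add column by column in base 8, right to left:
  7+2 = 1 carry 1
  0+0+1 = 1
  4+4 = 0 carry 1
  3+0+1 = 4
  2+0 = 2
  7+4 = 3 carry 1
  7+2+1 = 2 carry 1
  4+6+1 = 3 carry 1
  5+7+1 = 5 carry 1
  5+0+1 = 6

0o6532324011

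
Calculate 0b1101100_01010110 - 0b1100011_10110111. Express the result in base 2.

0b100010011111

Subtract column by column in base 2:
  0-1 → 1 (borrow)
  1-1-1 → 1 (borrow)
  1-1-1 → 1 (borrow)
  0-0-1 → 1 (borrow)
  1-1-1 → 1 (borrow)
  0-1-1 → 0 (borrow)
  1-0-1 → 0
  0-1 → 1 (borrow)
  0-1-1 → 0 (borrow)
  0-1-1 → 0 (borrow)
  1-0-1 → 0
  1-0 → 1
  0-0 → 0
  1-1 → 0
  1-1 → 0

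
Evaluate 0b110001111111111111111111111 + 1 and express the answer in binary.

0b110010000000000000000000000

The trailing 22 digits are 1 (max in base 2), so adding 1 cascades: they roll to 0 and the next digit up increments.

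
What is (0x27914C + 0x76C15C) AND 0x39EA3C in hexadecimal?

Add column by column in base 16, right to left:
  C+C = 8 carry 1
  4+5+1 = A
  1+1 = 2
  9+C = 5 carry 1
  7+6+1 = E
  2+7 = 9
Sum = 0x9E52A8; now AND with 0x39EA3C:
  9&3=1, E&9=8, 5&E=4, 2&A=2, A&3=2, 8&C=8

0x184228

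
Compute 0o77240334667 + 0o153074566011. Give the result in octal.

0o252335122700

Add column by column in base 8, right to left:
  7+1 = 0 carry 1
  6+1+1 = 0 carry 1
  6+0+1 = 7
  4+6 = 2 carry 1
  3+6+1 = 2 carry 1
  3+5+1 = 1 carry 1
  0+4+1 = 5
  4+7 = 3 carry 1
  2+0+1 = 3
  7+3 = 2 carry 1
  7+5+1 = 5 carry 1
  0+1+1 = 2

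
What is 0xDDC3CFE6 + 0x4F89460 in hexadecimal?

0xE2BC6446

Add column by column in base 16, right to left:
  6+0 = 6
  E+6 = 4 carry 1
  F+4+1 = 4 carry 1
  C+9+1 = 6 carry 1
  3+8+1 = C
  C+F = B carry 1
  D+4+1 = 2 carry 1
  D+0+1 = E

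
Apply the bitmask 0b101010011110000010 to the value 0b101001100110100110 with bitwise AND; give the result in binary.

0b101000000110000010

AND bit by bit (1 only where both bits are 1):
  101001100110100110
& 101010011110000010
= 101000000110000010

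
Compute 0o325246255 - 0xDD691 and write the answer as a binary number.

0b11010001110111011000011100

0o325246255 = 0b11010101010100110010101101 in binary.
0xDD691 = 0b11011101011010010001 in binary.
Subtract column by column in base 2:
  1-1 → 0
  0-0 → 0
  1-0 → 1
  1-0 → 1
  0-1 → 1 (borrow)
  1-0-1 → 0
  0-0 → 0
  1-1 → 0
  0-0 → 0
  0-1 → 1 (borrow)
  1-1-1 → 1 (borrow)
  1-0-1 → 0
  0-1 → 1 (borrow)
  0-0-1 → 1 (borrow)
  1-1-1 → 1 (borrow)
  0-1-1 → 0 (borrow)
  1-1-1 → 1 (borrow)
  0-0-1 → 1 (borrow)
  1-1-1 → 1 (borrow)
  0-1-1 → 0 (borrow)
  1-0-1 → 0
  0-0 → 0
  1-0 → 1
  0-0 → 0
  1-0 → 1
  1-0 → 1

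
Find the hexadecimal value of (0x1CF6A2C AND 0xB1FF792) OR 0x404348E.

0x50F768E

0x1CF6A2C AND 0xB1FF792 = 0x10F6200.
Then OR with 0x404348E.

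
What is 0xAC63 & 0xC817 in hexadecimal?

0x8803

AND each hex digit independently (no carries):
  A&C=8, C&8=8, 6&1=0, 3&7=3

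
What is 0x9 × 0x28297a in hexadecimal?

0x169754a

Multiply each base-16 digit by 9, carrying:
  a×9 = 90 → write a carry 5
  7×9+5 = 68 → write 4 carry 4
  9×9+4 = 85 → write 5 carry 5
  2×9+5 = 23 → write 7 carry 1
  8×9+1 = 73 → write 9 carry 4
  2×9+4 = 22 → write 6 carry 1
  remaining carry: 1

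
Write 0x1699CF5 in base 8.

Expand each hex digit to 4 bits: 1=0001 6=0110 9=1001 9=1001 C=1100 F=1111 5=0101.
Group the bits in threes: 001 011 010 011 001 110 011 110 101 → 132316365.

0o132316365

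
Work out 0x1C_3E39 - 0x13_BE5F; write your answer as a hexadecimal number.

Subtract column by column in base 16:
  9-F → A (borrow)
  3-5-1 → D (borrow)
  E-E-1 → F (borrow)
  3-B-1 → 7 (borrow)
  C-3-1 → 8
  1-1 → 0

0x87FDA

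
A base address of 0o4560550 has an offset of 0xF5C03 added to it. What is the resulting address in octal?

0xF5C03 = 0o3656003 in octal.
Add column by column in base 8, right to left:
  0+3 = 3
  5+0 = 5
  5+0 = 5
  0+6 = 6
  6+5 = 3 carry 1
  5+6+1 = 4 carry 1
  4+3+1 = 0 carry 1
  final carry 1

0o10436553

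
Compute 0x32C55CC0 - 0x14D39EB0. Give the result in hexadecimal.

Subtract column by column in base 16:
  0-0 → 0
  C-B → 1
  C-E → E (borrow)
  5-9-1 → B (borrow)
  5-3-1 → 1
  C-D → F (borrow)
  2-4-1 → D (borrow)
  3-1-1 → 1

0x1DF1BE10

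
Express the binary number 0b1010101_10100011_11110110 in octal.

0o25321766

Group the bits in threes: 010 101 011 010 001 111 110 110 → 25321766.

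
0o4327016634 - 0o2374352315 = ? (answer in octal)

0o1732444317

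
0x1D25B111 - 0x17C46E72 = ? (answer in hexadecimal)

Subtract column by column in base 16:
  1-2 → F (borrow)
  1-7-1 → 9 (borrow)
  1-E-1 → 2 (borrow)
  B-6-1 → 4
  5-4 → 1
  2-C → 6 (borrow)
  D-7-1 → 5
  1-1 → 0

0x561429F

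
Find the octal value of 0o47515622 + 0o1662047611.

Add column by column in base 8, right to left:
  2+1 = 3
  2+1 = 3
  6+6 = 4 carry 1
  5+7+1 = 5 carry 1
  1+4+1 = 6
  5+0 = 5
  7+2 = 1 carry 1
  4+6+1 = 3 carry 1
  0+6+1 = 7
  0+1 = 1

0o1731565433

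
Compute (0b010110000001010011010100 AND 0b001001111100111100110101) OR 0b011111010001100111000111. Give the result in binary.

0b010110000001010011010100 AND 0b001001111100111100110101 = 0b000000000000010000010100.
Then OR with 0b011111010001100111000111.

0b11111010001110111010111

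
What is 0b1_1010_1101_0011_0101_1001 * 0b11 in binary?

0b10100000111101000001011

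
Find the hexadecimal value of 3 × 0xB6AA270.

Multiply each base-16 digit by 3, carrying:
  0×3 = 0 → write 0
  7×3 = 21 → write 5 carry 1
  2×3+1 = 7 → write 7
  A×3 = 30 → write E carry 1
  A×3+1 = 31 → write F carry 1
  6×3+1 = 19 → write 3 carry 1
  B×3+1 = 34 → write 2 carry 2
  remaining carry: 2

0x223FE750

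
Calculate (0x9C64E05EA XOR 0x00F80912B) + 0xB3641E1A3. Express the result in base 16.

0x1500107664

First 0x9C64E05EA XOR 0x00F80912B = 0x9C9CE94C1.
Add column by column in base 16, right to left:
  1+3 = 4
  C+A = 6 carry 1
  4+1+1 = 6
  9+E = 7 carry 1
  E+1+1 = 0 carry 1
  C+4+1 = 1 carry 1
  9+6+1 = 0 carry 1
  C+3+1 = 0 carry 1
  9+B+1 = 5 carry 1
  final carry 1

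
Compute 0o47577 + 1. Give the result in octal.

0o47600

The trailing 2 digits are 7 (max in base 8), so adding 1 cascades: they roll to 0 and the next digit up increments.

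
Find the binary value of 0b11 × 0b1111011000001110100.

0b101110001000101011100

Multiply each base-2 digit by 3, carrying:
  0×3 = 0 → write 0
  0×3 = 0 → write 0
  1×3 = 3 → write 1 carry 1
  0×3+1 = 1 → write 1
  1×3 = 3 → write 1 carry 1
  1×3+1 = 4 → write 0 carry 2
  1×3+2 = 5 → write 1 carry 2
  0×3+2 = 2 → write 0 carry 1
  0×3+1 = 1 → write 1
  0×3 = 0 → write 0
  0×3 = 0 → write 0
  0×3 = 0 → write 0
  1×3 = 3 → write 1 carry 1
  1×3+1 = 4 → write 0 carry 2
  0×3+2 = 2 → write 0 carry 1
  1×3+1 = 4 → write 0 carry 2
  1×3+2 = 5 → write 1 carry 2
  1×3+2 = 5 → write 1 carry 2
  1×3+2 = 5 → write 1 carry 2
  remaining carry: 10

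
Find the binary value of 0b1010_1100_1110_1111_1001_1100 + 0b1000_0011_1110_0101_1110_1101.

Add column by column in base 2, right to left:
  0+1 = 1
  0+0 = 0
  1+1 = 0 carry 1
  1+1+1 = 1 carry 1
  1+0+1 = 0 carry 1
  0+1+1 = 0 carry 1
  0+1+1 = 0 carry 1
  1+1+1 = 1 carry 1
  1+1+1 = 1 carry 1
  1+0+1 = 0 carry 1
  1+1+1 = 1 carry 1
  1+0+1 = 0 carry 1
  0+0+1 = 1
  1+1 = 0 carry 1
  1+1+1 = 1 carry 1
  1+1+1 = 1 carry 1
  0+1+1 = 0 carry 1
  0+1+1 = 0 carry 1
  1+0+1 = 0 carry 1
  1+0+1 = 0 carry 1
  0+0+1 = 1
  1+0 = 1
  0+0 = 0
  1+1 = 0 carry 1
  final carry 1

0b1001100001101010110001001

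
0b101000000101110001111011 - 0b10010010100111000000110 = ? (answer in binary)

0b10101110000111001110101

Subtract column by column in base 2:
  1-0 → 1
  1-1 → 0
  0-1 → 1 (borrow)
  1-0-1 → 0
  1-0 → 1
  1-0 → 1
  1-0 → 1
  0-0 → 0
  0-0 → 0
  0-1 → 1 (borrow)
  1-1-1 → 1 (borrow)
  1-1-1 → 1 (borrow)
  1-0-1 → 0
  0-0 → 0
  1-1 → 0
  0-0 → 0
  0-1 → 1 (borrow)
  0-0-1 → 1 (borrow)
  0-0-1 → 1 (borrow)
  0-1-1 → 0 (borrow)
  0-0-1 → 1 (borrow)
  1-0-1 → 0
  0-1 → 1 (borrow)
  1-0-1 → 0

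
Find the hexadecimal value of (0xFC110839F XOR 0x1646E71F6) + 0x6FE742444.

First 0xFC110839F XOR 0x1646E71F6 = 0xEA57EF269.
Add column by column in base 16, right to left:
  9+4 = D
  6+4 = A
  2+4 = 6
  F+2 = 1 carry 1
  E+4+1 = 3 carry 1
  7+7+1 = F
  5+E = 3 carry 1
  A+F+1 = A carry 1
  E+6+1 = 5 carry 1
  final carry 1

0x15A3F316AD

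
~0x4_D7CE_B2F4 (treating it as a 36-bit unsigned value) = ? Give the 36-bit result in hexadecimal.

0xB28314D0B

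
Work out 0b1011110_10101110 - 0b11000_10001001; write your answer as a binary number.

0b100011000100101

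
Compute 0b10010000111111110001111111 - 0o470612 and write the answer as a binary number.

0b10010000011000101011110101

0o470612 = 0b100111000110001010 in binary.
Subtract column by column in base 2:
  1-0 → 1
  1-1 → 0
  1-0 → 1
  1-1 → 0
  1-0 → 1
  1-0 → 1
  1-0 → 1
  0-1 → 1 (borrow)
  0-1-1 → 0 (borrow)
  0-0-1 → 1 (borrow)
  1-0-1 → 0
  1-0 → 1
  1-1 → 0
  1-1 → 0
  1-1 → 0
  1-0 → 1
  1-0 → 1
  1-1 → 0
  0-0 → 0
  0-0 → 0
  0-0 → 0
  0-0 → 0
  1-0 → 1
  0-0 → 0
  0-0 → 0
  1-0 → 1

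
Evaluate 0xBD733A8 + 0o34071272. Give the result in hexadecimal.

0xC47A662

0o34071272 = 0x7072BA in hexadecimal.
Add column by column in base 16, right to left:
  8+A = 2 carry 1
  A+B+1 = 6 carry 1
  3+2+1 = 6
  3+7 = A
  7+0 = 7
  D+7 = 4 carry 1
  B+0+1 = C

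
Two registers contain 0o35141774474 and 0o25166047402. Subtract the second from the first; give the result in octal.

0o7753725072

Subtract column by column in base 8:
  4-2 → 2
  7-0 → 7
  4-4 → 0
  4-7 → 5 (borrow)
  7-4-1 → 2
  7-0 → 7
  1-6 → 3 (borrow)
  4-6-1 → 5 (borrow)
  1-1-1 → 7 (borrow)
  5-5-1 → 7 (borrow)
  3-2-1 → 0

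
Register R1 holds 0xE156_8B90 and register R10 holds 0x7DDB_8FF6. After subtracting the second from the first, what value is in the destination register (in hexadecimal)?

Subtract column by column in base 16:
  0-6 → A (borrow)
  9-F-1 → 9 (borrow)
  B-F-1 → B (borrow)
  8-8-1 → F (borrow)
  6-B-1 → A (borrow)
  5-D-1 → 7 (borrow)
  1-D-1 → 3 (borrow)
  E-7-1 → 6

0x637AFB9A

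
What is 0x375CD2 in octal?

0o15656322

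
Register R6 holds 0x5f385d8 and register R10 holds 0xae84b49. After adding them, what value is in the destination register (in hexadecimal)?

Add column by column in base 16, right to left:
  8+9 = 1 carry 1
  d+4+1 = 2 carry 1
  5+b+1 = 1 carry 1
  8+4+1 = d
  3+8 = b
  f+e = d carry 1
  5+a+1 = 0 carry 1
  final carry 1

0x10dbd121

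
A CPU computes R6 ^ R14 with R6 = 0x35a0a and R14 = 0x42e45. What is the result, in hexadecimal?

0x7744f

XOR each hex digit independently (no carries):
  3^4=7, 5^2=7, a^e=4, 0^4=4, a^5=f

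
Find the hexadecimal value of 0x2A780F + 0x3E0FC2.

0x6887D1

Add column by column in base 16, right to left:
  F+2 = 1 carry 1
  0+C+1 = D
  8+F = 7 carry 1
  7+0+1 = 8
  A+E = 8 carry 1
  2+3+1 = 6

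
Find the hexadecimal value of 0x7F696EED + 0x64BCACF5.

Add column by column in base 16, right to left:
  D+5 = 2 carry 1
  E+F+1 = E carry 1
  E+C+1 = B carry 1
  6+A+1 = 1 carry 1
  9+C+1 = 6 carry 1
  6+B+1 = 2 carry 1
  F+4+1 = 4 carry 1
  7+6+1 = E

0xE4261BE2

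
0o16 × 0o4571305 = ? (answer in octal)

0o102243306

Multiply each base-8 digit by 14, carrying:
  5×14 = 70 → write 6 carry 8
  0×14+8 = 8 → write 0 carry 1
  3×14+1 = 43 → write 3 carry 5
  1×14+5 = 19 → write 3 carry 2
  7×14+2 = 100 → write 4 carry 12
  5×14+12 = 82 → write 2 carry 10
  4×14+10 = 66 → write 2 carry 8
  remaining carry: 10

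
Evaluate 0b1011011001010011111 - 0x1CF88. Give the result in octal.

0o761427

0b1011011001010011111 = 0o1331237 in octal.
0x1CF88 = 0o347610 in octal.
Subtract column by column in base 8:
  7-0 → 7
  3-1 → 2
  2-6 → 4 (borrow)
  1-7-1 → 1 (borrow)
  3-4-1 → 6 (borrow)
  3-3-1 → 7 (borrow)
  1-0-1 → 0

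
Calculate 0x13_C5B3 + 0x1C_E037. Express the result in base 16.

Add column by column in base 16, right to left:
  3+7 = A
  B+3 = E
  5+0 = 5
  C+E = A carry 1
  3+C+1 = 0 carry 1
  1+1+1 = 3

0x30A5EA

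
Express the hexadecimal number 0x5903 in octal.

0o54403

Expand each hex digit to 4 bits: 5=0101 9=1001 0=0000 3=0011.
Group the bits in threes: 101 100 100 000 011 → 54403.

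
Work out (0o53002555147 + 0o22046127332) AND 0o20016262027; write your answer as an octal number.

0o20010200001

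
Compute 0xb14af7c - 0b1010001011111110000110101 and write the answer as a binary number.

0b1001110011101011001101000111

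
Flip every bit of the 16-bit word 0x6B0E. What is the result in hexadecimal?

Each hex digit d becomes F−d:
  6→9, B→4, 0→F, E→1

0x94F1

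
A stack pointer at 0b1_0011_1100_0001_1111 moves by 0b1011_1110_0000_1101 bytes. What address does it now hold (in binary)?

Add column by column in base 2, right to left:
  1+1 = 0 carry 1
  1+0+1 = 0 carry 1
  1+1+1 = 1 carry 1
  1+1+1 = 1 carry 1
  1+0+1 = 0 carry 1
  0+0+1 = 1
  0+0 = 0
  0+0 = 0
  0+0 = 0
  0+1 = 1
  1+1 = 0 carry 1
  1+1+1 = 1 carry 1
  1+1+1 = 1 carry 1
  1+1+1 = 1 carry 1
  0+0+1 = 1
  0+1 = 1
  1+0 = 1

0b11111101000101100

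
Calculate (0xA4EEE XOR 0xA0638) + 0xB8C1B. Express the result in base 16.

0xBD4F1

First 0xA4EEE XOR 0xA0638 = 0x048D6.
Add column by column in base 16, right to left:
  6+B = 1 carry 1
  D+1+1 = F
  8+C = 4 carry 1
  4+8+1 = D
  0+B = B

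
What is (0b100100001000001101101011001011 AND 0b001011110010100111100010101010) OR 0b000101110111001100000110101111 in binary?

0b100100001000001101101011001011 AND 0b001011110010100111100010101010 = 0b000000000000000101100010001010.
Then OR with 0b000101110111001100000110101111.

0b101110111001101100110101111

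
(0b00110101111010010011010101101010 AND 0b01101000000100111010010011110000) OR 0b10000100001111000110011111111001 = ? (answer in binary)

0b00110101111010010011010101101010 AND 0b01101000000100111010010011110000 = 0b00100000000000010010010001100000.
Then OR with 0b10000100001111000110011111111001.

0b10100100001111010110011111111001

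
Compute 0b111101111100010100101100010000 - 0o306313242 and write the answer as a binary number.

0b111010110101111011010001101110

0o306313242 = 0b11000110011001011010100010 in binary.
Subtract column by column in base 2:
  0-0 → 0
  0-1 → 1 (borrow)
  0-0-1 → 1 (borrow)
  0-0-1 → 1 (borrow)
  1-0-1 → 0
  0-1 → 1 (borrow)
  0-0-1 → 1 (borrow)
  0-1-1 → 0 (borrow)
  1-0-1 → 0
  1-1 → 0
  0-1 → 1 (borrow)
  1-0-1 → 0
  0-1 → 1 (borrow)
  0-0-1 → 1 (borrow)
  1-0-1 → 0
  0-1 → 1 (borrow)
  1-1-1 → 1 (borrow)
  0-0-1 → 1 (borrow)
  0-0-1 → 1 (borrow)
  0-1-1 → 0 (borrow)
  1-1-1 → 1 (borrow)
  1-0-1 → 0
  1-0 → 1
  1-0 → 1
  1-1 → 0
  0-1 → 1 (borrow)
  1-0-1 → 0
  1-0 → 1
  1-0 → 1
  1-0 → 1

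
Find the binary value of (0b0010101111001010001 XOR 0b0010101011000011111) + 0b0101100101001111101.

First 0b0010101111001010001 XOR 0b0010101011000011111 = 0b0000000100001001110.
Add column by column in base 2, right to left:
  0+1 = 1
  1+0 = 1
  1+1 = 0 carry 1
  1+1+1 = 1 carry 1
  0+1+1 = 0 carry 1
  0+1+1 = 0 carry 1
  1+1+1 = 1 carry 1
  0+0+1 = 1
  0+0 = 0
  0+1 = 1
  0+0 = 0
  1+1 = 0 carry 1
  0+0+1 = 1
  0+0 = 0
  0+1 = 1
  0+1 = 1
  0+0 = 0
  0+1 = 1

0b101101001011001011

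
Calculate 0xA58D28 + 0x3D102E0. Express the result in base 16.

0x4769008

Add column by column in base 16, right to left:
  8+0 = 8
  2+E = 0 carry 1
  D+2+1 = 0 carry 1
  8+0+1 = 9
  5+1 = 6
  A+D = 7 carry 1
  0+3+1 = 4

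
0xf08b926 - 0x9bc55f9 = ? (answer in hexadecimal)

Subtract column by column in base 16:
  6-9 → d (borrow)
  2-f-1 → 2 (borrow)
  9-5-1 → 3
  b-5 → 6
  8-c → c (borrow)
  0-b-1 → 4 (borrow)
  f-9-1 → 5

0x54c632d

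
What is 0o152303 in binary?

Each octal digit is 3 bits: 1=001 5=101 2=010 3=011 0=000 3=011.

0b1101010011000011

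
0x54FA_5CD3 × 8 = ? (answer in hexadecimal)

Multiply each base-16 digit by 8, carrying:
  3×8 = 24 → write 8 carry 1
  D×8+1 = 105 → write 9 carry 6
  C×8+6 = 102 → write 6 carry 6
  5×8+6 = 46 → write E carry 2
  A×8+2 = 82 → write 2 carry 5
  F×8+5 = 125 → write D carry 7
  4×8+7 = 39 → write 7 carry 2
  5×8+2 = 42 → write A carry 2
  remaining carry: 2

0x2A7D2E698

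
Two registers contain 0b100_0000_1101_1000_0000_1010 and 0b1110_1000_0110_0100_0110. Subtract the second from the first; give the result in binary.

0b1100100101000111000100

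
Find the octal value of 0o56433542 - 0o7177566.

Subtract column by column in base 8:
  2-6 → 4 (borrow)
  4-6-1 → 5 (borrow)
  5-5-1 → 7 (borrow)
  3-7-1 → 3 (borrow)
  3-7-1 → 3 (borrow)
  4-1-1 → 2
  6-7 → 7 (borrow)
  5-0-1 → 4

0o47233754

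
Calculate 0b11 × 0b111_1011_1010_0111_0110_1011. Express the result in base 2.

0b1011100101111011001000001

Multiply each base-2 digit by 3, carrying:
  1×3 = 3 → write 1 carry 1
  1×3+1 = 4 → write 0 carry 2
  0×3+2 = 2 → write 0 carry 1
  1×3+1 = 4 → write 0 carry 2
  0×3+2 = 2 → write 0 carry 1
  1×3+1 = 4 → write 0 carry 2
  1×3+2 = 5 → write 1 carry 2
  0×3+2 = 2 → write 0 carry 1
  1×3+1 = 4 → write 0 carry 2
  1×3+2 = 5 → write 1 carry 2
  1×3+2 = 5 → write 1 carry 2
  0×3+2 = 2 → write 0 carry 1
  0×3+1 = 1 → write 1
  1×3 = 3 → write 1 carry 1
  0×3+1 = 1 → write 1
  1×3 = 3 → write 1 carry 1
  1×3+1 = 4 → write 0 carry 2
  1×3+2 = 5 → write 1 carry 2
  0×3+2 = 2 → write 0 carry 1
  1×3+1 = 4 → write 0 carry 2
  1×3+2 = 5 → write 1 carry 2
  1×3+2 = 5 → write 1 carry 2
  1×3+2 = 5 → write 1 carry 2
  remaining carry: 10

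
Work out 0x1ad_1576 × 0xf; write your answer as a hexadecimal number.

0x192441ea

Multiply each base-16 digit by 15, carrying:
  6×15 = 90 → write a carry 5
  7×15+5 = 110 → write e carry 6
  5×15+6 = 81 → write 1 carry 5
  1×15+5 = 20 → write 4 carry 1
  d×15+1 = 196 → write 4 carry 12
  a×15+12 = 162 → write 2 carry 10
  1×15+10 = 25 → write 9 carry 1
  remaining carry: 1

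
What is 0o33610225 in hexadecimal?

0x6F1095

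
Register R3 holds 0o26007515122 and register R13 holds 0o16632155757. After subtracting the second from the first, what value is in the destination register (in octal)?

0o7155337143

Subtract column by column in base 8:
  2-7 → 3 (borrow)
  2-5-1 → 4 (borrow)
  1-7-1 → 1 (borrow)
  5-5-1 → 7 (borrow)
  1-5-1 → 3 (borrow)
  5-1-1 → 3
  7-2 → 5
  0-3 → 5 (borrow)
  0-6-1 → 1 (borrow)
  6-6-1 → 7 (borrow)
  2-1-1 → 0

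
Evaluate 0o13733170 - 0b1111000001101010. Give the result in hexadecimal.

0o13733170 = 0x2FB678 in hexadecimal.
0b1111000001101010 = 0xF06A in hexadecimal.
Subtract column by column in base 16:
  8-A → E (borrow)
  7-6-1 → 0
  6-0 → 6
  B-F → C (borrow)
  F-0-1 → E
  2-0 → 2

0x2EC60E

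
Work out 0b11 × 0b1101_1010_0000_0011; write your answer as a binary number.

Multiply each base-2 digit by 3, carrying:
  1×3 = 3 → write 1 carry 1
  1×3+1 = 4 → write 0 carry 2
  0×3+2 = 2 → write 0 carry 1
  0×3+1 = 1 → write 1
  0×3 = 0 → write 0
  0×3 = 0 → write 0
  0×3 = 0 → write 0
  0×3 = 0 → write 0
  0×3 = 0 → write 0
  1×3 = 3 → write 1 carry 1
  0×3+1 = 1 → write 1
  1×3 = 3 → write 1 carry 1
  1×3+1 = 4 → write 0 carry 2
  0×3+2 = 2 → write 0 carry 1
  1×3+1 = 4 → write 0 carry 2
  1×3+2 = 5 → write 1 carry 2
  remaining carry: 10

0b101000111000001001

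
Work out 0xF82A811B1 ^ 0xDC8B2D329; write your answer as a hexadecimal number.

0x24A1AC298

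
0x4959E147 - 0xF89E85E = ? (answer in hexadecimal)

0x39CFF8E9

Subtract column by column in base 16:
  7-E → 9 (borrow)
  4-5-1 → E (borrow)
  1-8-1 → 8 (borrow)
  E-E-1 → F (borrow)
  9-9-1 → F (borrow)
  5-8-1 → C (borrow)
  9-F-1 → 9 (borrow)
  4-0-1 → 3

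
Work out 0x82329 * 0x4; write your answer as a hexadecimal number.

Multiply each base-16 digit by 4, carrying:
  9×4 = 36 → write 4 carry 2
  2×4+2 = 10 → write a
  3×4 = 12 → write c
  2×4 = 8 → write 8
  8×4 = 32 → write 0 carry 2
  remaining carry: 2

0x208ca4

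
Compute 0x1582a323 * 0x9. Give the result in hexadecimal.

Multiply each base-16 digit by 9, carrying:
  3×9 = 27 → write b carry 1
  2×9+1 = 19 → write 3 carry 1
  3×9+1 = 28 → write c carry 1
  a×9+1 = 91 → write b carry 5
  2×9+5 = 23 → write 7 carry 1
  8×9+1 = 73 → write 9 carry 4
  5×9+4 = 49 → write 1 carry 3
  1×9+3 = 12 → write c

0xc197bc3b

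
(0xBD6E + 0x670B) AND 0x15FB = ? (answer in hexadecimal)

Add column by column in base 16, right to left:
  E+B = 9 carry 1
  6+0+1 = 7
  D+7 = 4 carry 1
  B+6+1 = 2 carry 1
  final carry 1
Sum = 0x12479; now AND with 0x15FB:
  1&0=0, 2&1=0, 4&5=4, 7&F=7, 9&B=9

0x479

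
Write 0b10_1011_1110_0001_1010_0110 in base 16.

0x2BE1A6

Group the bits into nibbles: 0010 1011 1110 0001 1010 0110 → 2BE1A6.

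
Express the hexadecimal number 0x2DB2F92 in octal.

0o266627622

Expand each hex digit to 4 bits: 2=0010 D=1101 B=1011 2=0010 F=1111 9=1001 2=0010.
Group the bits in threes: 010 110 110 110 010 111 110 010 010 → 266627622.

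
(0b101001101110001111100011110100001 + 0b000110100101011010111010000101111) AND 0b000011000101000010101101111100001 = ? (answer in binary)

Add column by column in base 2, right to left:
  1+1 = 0 carry 1
  0+1+1 = 0 carry 1
  0+1+1 = 0 carry 1
  0+1+1 = 0 carry 1
  0+0+1 = 1
  1+1 = 0 carry 1
  0+0+1 = 1
  1+0 = 1
  1+0 = 1
  1+0 = 1
  1+1 = 0 carry 1
  0+0+1 = 1
  0+1 = 1
  0+1 = 1
  1+1 = 0 carry 1
  1+0+1 = 0 carry 1
  1+1+1 = 1 carry 1
  1+0+1 = 0 carry 1
  1+1+1 = 1 carry 1
  0+1+1 = 0 carry 1
  0+0+1 = 1
  0+1 = 1
  1+0 = 1
  1+1 = 0 carry 1
  1+0+1 = 0 carry 1
  0+0+1 = 1
  1+1 = 0 carry 1
  1+0+1 = 0 carry 1
  0+1+1 = 0 carry 1
  0+1+1 = 0 carry 1
  1+0+1 = 0 carry 1
  0+0+1 = 1
  1+0 = 1
Sum = 0b110000010011101010011101111010000; now AND with 0b000011000101000010101101111100001:
  110000010011101010011101111010000
& 000011000101000010101101111100001
= 000000000001000010001101111000000

0b1000010001101111000000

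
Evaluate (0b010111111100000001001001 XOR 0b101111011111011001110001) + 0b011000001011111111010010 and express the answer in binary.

First 0b010111111100000001001001 XOR 0b101111011111011001110001 = 0b111000100011011000111000.
Add column by column in base 2, right to left:
  0+0 = 0
  0+1 = 1
  0+0 = 0
  1+0 = 1
  1+1 = 0 carry 1
  1+0+1 = 0 carry 1
  0+1+1 = 0 carry 1
  0+1+1 = 0 carry 1
  0+1+1 = 0 carry 1
  1+1+1 = 1 carry 1
  1+1+1 = 1 carry 1
  0+1+1 = 0 carry 1
  1+1+1 = 1 carry 1
  1+1+1 = 1 carry 1
  0+0+1 = 1
  0+1 = 1
  0+0 = 0
  1+0 = 1
  0+0 = 0
  0+0 = 0
  0+0 = 0
  1+1 = 0 carry 1
  1+1+1 = 1 carry 1
  1+0+1 = 0 carry 1
  final carry 1

0b1010000101111011000001010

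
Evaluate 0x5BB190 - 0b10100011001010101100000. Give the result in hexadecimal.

0xA1C30

0b10100011001010101100000 = 0x519560 in hexadecimal.
Subtract column by column in base 16:
  0-0 → 0
  9-6 → 3
  1-5 → C (borrow)
  B-9-1 → 1
  B-1 → A
  5-5 → 0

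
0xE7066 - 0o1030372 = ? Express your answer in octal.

0xE7066 = 0o3470146 in octal.
Subtract column by column in base 8:
  6-2 → 4
  4-7 → 5 (borrow)
  1-3-1 → 5 (borrow)
  0-0-1 → 7 (borrow)
  7-3-1 → 3
  4-0 → 4
  3-1 → 2

0o2437554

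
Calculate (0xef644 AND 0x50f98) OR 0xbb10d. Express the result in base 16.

0xfb70d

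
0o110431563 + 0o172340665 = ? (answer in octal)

Add column by column in base 8, right to left:
  3+5 = 0 carry 1
  6+6+1 = 5 carry 1
  5+6+1 = 4 carry 1
  1+0+1 = 2
  3+4 = 7
  4+3 = 7
  0+2 = 2
  1+7 = 0 carry 1
  1+1+1 = 3

0o302772450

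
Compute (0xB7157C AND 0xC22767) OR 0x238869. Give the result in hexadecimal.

0xB7157C AND 0xC22767 = 0x820564.
Then OR with 0x238869.

0xA38D6D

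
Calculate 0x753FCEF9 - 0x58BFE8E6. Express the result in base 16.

Subtract column by column in base 16:
  9-6 → 3
  F-E → 1
  E-8 → 6
  C-E → E (borrow)
  F-F-1 → F (borrow)
  3-B-1 → 7 (borrow)
  5-8-1 → C (borrow)
  7-5-1 → 1

0x1C7FE613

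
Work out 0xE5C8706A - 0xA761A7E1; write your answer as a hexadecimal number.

0x3E66C889

Subtract column by column in base 16:
  A-1 → 9
  6-E → 8 (borrow)
  0-7-1 → 8 (borrow)
  7-A-1 → C (borrow)
  8-1-1 → 6
  C-6 → 6
  5-7 → E (borrow)
  E-A-1 → 3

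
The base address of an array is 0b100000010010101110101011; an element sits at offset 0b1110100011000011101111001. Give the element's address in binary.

0b10010100101011001100100100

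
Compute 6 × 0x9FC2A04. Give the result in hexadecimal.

0x3BE8FC18

Multiply each base-16 digit by 6, carrying:
  4×6 = 24 → write 8 carry 1
  0×6+1 = 1 → write 1
  A×6 = 60 → write C carry 3
  2×6+3 = 15 → write F
  C×6 = 72 → write 8 carry 4
  F×6+4 = 94 → write E carry 5
  9×6+5 = 59 → write B carry 3
  remaining carry: 3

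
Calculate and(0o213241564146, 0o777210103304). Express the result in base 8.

0o213200100104

AND each oct digit independently (no carries):
  2&7=2, 1&7=1, 3&7=3, 2&2=2, 4&1=0, 1&0=0, 5&1=1, 6&0=0, 4&3=0, 1&3=1, 4&0=0, 6&4=4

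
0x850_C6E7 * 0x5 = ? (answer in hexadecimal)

0x2993E283

Multiply each base-16 digit by 5, carrying:
  7×5 = 35 → write 3 carry 2
  E×5+2 = 72 → write 8 carry 4
  6×5+4 = 34 → write 2 carry 2
  C×5+2 = 62 → write E carry 3
  0×5+3 = 3 → write 3
  5×5 = 25 → write 9 carry 1
  8×5+1 = 41 → write 9 carry 2
  remaining carry: 2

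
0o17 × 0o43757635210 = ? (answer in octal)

Multiply each base-8 digit by 15, carrying:
  0×15 = 0 → write 0
  1×15 = 15 → write 7 carry 1
  2×15+1 = 31 → write 7 carry 3
  5×15+3 = 78 → write 6 carry 9
  3×15+9 = 54 → write 6 carry 6
  6×15+6 = 96 → write 0 carry 12
  7×15+12 = 117 → write 5 carry 14
  5×15+14 = 89 → write 1 carry 11
  7×15+11 = 116 → write 4 carry 14
  3×15+14 = 59 → write 3 carry 7
  4×15+7 = 67 → write 3 carry 8
  remaining carry: 10

0o1033415066770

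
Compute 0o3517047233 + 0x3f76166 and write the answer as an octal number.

0o4114730001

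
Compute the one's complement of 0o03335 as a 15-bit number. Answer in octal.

Each oct digit d becomes 7−d:
  0→7, 3→4, 3→4, 3→4, 5→2

0o74442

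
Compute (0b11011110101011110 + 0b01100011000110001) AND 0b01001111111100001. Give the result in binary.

Add column by column in base 2, right to left:
  0+1 = 1
  1+0 = 1
  1+0 = 1
  1+0 = 1
  1+1 = 0 carry 1
  0+1+1 = 0 carry 1
  1+0+1 = 0 carry 1
  0+0+1 = 1
  1+0 = 1
  0+1 = 1
  1+1 = 0 carry 1
  1+0+1 = 0 carry 1
  1+0+1 = 0 carry 1
  1+0+1 = 0 carry 1
  0+1+1 = 0 carry 1
  1+1+1 = 1 carry 1
  1+0+1 = 0 carry 1
  final carry 1
Sum = 0b101000001110001111; now AND with 0b01001111111100001:
  101000001110001111
& 001001111111100001
= 001000001110000001

0b1000001110000001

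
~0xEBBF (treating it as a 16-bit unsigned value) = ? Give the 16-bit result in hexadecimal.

0x1440

Each hex digit d becomes F−d:
  E→1, B→4, B→4, F→0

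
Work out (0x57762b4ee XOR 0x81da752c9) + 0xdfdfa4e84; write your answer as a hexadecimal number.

0x1b68c034ab

First 0x57762b4ee XOR 0x81da752c9 = 0xd6ac5e627.
Add column by column in base 16, right to left:
  7+4 = b
  2+8 = a
  6+e = 4 carry 1
  e+4+1 = 3 carry 1
  5+a+1 = 0 carry 1
  c+f+1 = c carry 1
  a+d+1 = 8 carry 1
  6+f+1 = 6 carry 1
  d+d+1 = b carry 1
  final carry 1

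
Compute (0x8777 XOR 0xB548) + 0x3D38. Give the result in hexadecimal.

0x6F77

First 0x8777 XOR 0xB548 = 0x323F.
Add column by column in base 16, right to left:
  F+8 = 7 carry 1
  3+3+1 = 7
  2+D = F
  3+3 = 6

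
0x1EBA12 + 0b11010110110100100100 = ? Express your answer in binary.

0b1011000010011100110110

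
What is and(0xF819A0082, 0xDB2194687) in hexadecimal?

AND each hex digit independently (no carries):
  F&D=D, 8&B=8, 1&2=0, 9&1=1, A&9=8, 0&4=0, 0&6=0, 8&8=8, 2&7=2

0xD80180082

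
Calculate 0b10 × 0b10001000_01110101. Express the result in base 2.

0b10001000011101010

Multiply each base-2 digit by 2, carrying:
  1×2 = 2 → write 0 carry 1
  0×2+1 = 1 → write 1
  1×2 = 2 → write 0 carry 1
  0×2+1 = 1 → write 1
  1×2 = 2 → write 0 carry 1
  1×2+1 = 3 → write 1 carry 1
  1×2+1 = 3 → write 1 carry 1
  0×2+1 = 1 → write 1
  0×2 = 0 → write 0
  0×2 = 0 → write 0
  0×2 = 0 → write 0
  1×2 = 2 → write 0 carry 1
  0×2+1 = 1 → write 1
  0×2 = 0 → write 0
  0×2 = 0 → write 0
  1×2 = 2 → write 0 carry 1
  remaining carry: 1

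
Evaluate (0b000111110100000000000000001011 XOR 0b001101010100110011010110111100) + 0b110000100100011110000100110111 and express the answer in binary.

0b111011000101010001011011101110

First 0b000111110100000000000000001011 XOR 0b001101010100110011010110111100 = 0b001010100000110011010110110111.
Add column by column in base 2, right to left:
  1+1 = 0 carry 1
  1+1+1 = 1 carry 1
  1+1+1 = 1 carry 1
  0+0+1 = 1
  1+1 = 0 carry 1
  1+1+1 = 1 carry 1
  0+0+1 = 1
  1+0 = 1
  1+1 = 0 carry 1
  0+0+1 = 1
  1+0 = 1
  0+0 = 0
  1+0 = 1
  1+1 = 0 carry 1
  0+1+1 = 0 carry 1
  0+1+1 = 0 carry 1
  1+1+1 = 1 carry 1
  1+0+1 = 0 carry 1
  0+0+1 = 1
  0+0 = 0
  0+1 = 1
  0+0 = 0
  0+0 = 0
  1+1 = 0 carry 1
  0+0+1 = 1
  1+0 = 1
  0+0 = 0
  1+0 = 1
  0+1 = 1
  0+1 = 1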